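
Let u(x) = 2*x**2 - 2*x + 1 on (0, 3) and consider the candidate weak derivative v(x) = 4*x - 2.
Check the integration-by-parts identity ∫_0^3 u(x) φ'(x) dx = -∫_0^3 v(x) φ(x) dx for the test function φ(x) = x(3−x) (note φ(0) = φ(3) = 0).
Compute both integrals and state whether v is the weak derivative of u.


LHS = -18, RHS = -18. Yes, v = u' weakly.

u(x) = 2*x**2 - 2*x + 1, classical derivative u'(x) = 4*x - 2.
φ(x) = x(3−x), so φ'(x) = 3 - 2*x.
Note φ(0) = φ(3) = 0, so the boundary term u·φ vanishes.
LHS = ∫_0^3 u(x) φ'(x) dx = ∫_0^3 (-4*x^3 + 10*x^2 - 8*x + 3) dx. Term by term:
  ∫_0^3 -4*x^3 dx = -81;  ∫_0^3 10*x^2 dx = 90;  ∫_0^3 -8*x dx = -36;
  ∫_0^3 3 dx = 9.
Sum: -81 + 90 − 36 + 9 = -18.
So LHS = -18.
∫_0^3 v(x) φ(x) dx = ∫_0^3 (-4*x^3 + 14*x^2 - 6*x) dx. Term by term:
  ∫_0^3 -4*x^3 dx = -81;  ∫_0^3 14*x^2 dx = 126;  ∫_0^3 -6*x dx = -27.
Sum: -81 + 126 − 27 = 18.
So RHS = -∫_0^3 v(x) φ(x) dx = -18.
LHS = RHS, so the identity holds for this test φ.
Moreover u is smooth here and v(x) = u'(x) = 4*x - 2 pointwise, so the identity holds for every test function. Hence v is the weak derivative of u.


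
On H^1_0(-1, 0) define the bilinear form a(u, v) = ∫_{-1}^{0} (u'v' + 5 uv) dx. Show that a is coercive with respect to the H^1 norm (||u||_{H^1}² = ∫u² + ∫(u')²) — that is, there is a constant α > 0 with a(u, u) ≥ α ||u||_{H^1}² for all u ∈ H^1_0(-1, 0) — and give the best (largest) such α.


α = 1

Coercivity of a(·,·) on H^1_0(-1, 0) means a(u, u) ≥ α ||u||_{H^1}² for every u ∈ H^1_0.
The interval has length L = 1, and Poincaré/coercivity depend only on L. Here a(u, u) = ∫(u')² + (5)·∫u².
Here c = 5 ≥ 1, so a(u,u) = ∫(u')² + c∫u² ≥ ∫(u')² + ∫u² = ||u||_{H^1}², i.e. α = 1 works. No larger α is possible: a(u,u) ≥ α||u||_{H^1}² means (1−α)∫(u')² ≥ (α−c)∫u², and for the modes u_n = sin(nπ(x−x₀)/L) (x₀ the left endpoint) one has ∫u_n²/∫(u_n')² = (L/(nπ))² → 0, so a(u_n,u_n)/||u_n||_{H^1}² → 1. Hence the optimal constant is α = 1.
Therefore α = 1.


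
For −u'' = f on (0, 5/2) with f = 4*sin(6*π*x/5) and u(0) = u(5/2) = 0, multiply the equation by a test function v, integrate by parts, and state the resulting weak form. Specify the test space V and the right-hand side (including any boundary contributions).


V = H^1_0(0, 5/2) (so v(0) = v(5/2) = 0); weak form: ∫_0^5/2 u'v' dx = ∫_0^5/2 (4*sin(6*π*x/5)) v dx for all v ∈ V.

Multiply both sides by a test function v and integrate from 0 to 5/2:
  ∫_0^5/2 −u''(x) v(x) dx = ∫_0^5/2 f(x) v(x) dx.
Integrate the LHS by parts once:
  ∫_0^5/2 −u'' v dx = −[u'(x) v(x)]_0^5/2 + ∫_0^5/2 u'(x) v'(x) dx.
Thus ∫_0^5/2 u'(x) v'(x) dx = ∫_0^5/2 f(x) v(x) dx + [u'(x) v(x)]_0^5/2.
Choose V so that boundary terms are either known or forced to vanish.
u is Dirichlet: u(0) = u(5/2) = 0. Let V = H^1_0(0, 5/2); then v(0) = v(5/2) = 0, and [u' v]_0^5/2 = 0.
Weak formulation: find u (satisfying any essential BC) such that ∫_0^5/2 u'(x) v'(x) dx = ∫_0^5/2 f v dx for all v ∈ V.
Substituting f(x) = 4*sin(6*π*x/5), the right-hand side is ∫_0^5/2 (4*sin(6*π*x/5)) v dx.


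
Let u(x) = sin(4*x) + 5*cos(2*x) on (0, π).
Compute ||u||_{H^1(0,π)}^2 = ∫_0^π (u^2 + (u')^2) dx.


||u||_{H^1(0,π)}^2 = 71*π

u'(x) = -10*sin(2*x) + 4*cos(4*x).
Expand u² and (u')² and integrate term by term on (0, π), using: for integers n ≥ 1, ∫_0^π sin²(nx) dx = ∫_0^π cos²(nx) dx = π/2; for n ≠ n', ∫_0^π sin(nx)sin(n'x) dx = ∫_0^π cos(nx)cos(n'x) dx = 0; and by product-to-sum, ∫_0^π sin(nx)cos(n'x) dx = ½∫_0^π [sin((n+n')x) + sin((n−n')x)] dx, which is 0 when n+n' is even and 2n/(n²−n'²) when n+n' is odd (it need not vanish on (0, π)).
  u² squared terms: (5)²·∫cos(2x)² dx = 25·π/2 = 25*π/2;  (1)²·∫sin(4x)² dx = 1·π/2 = π/2.
  u² cross terms: 2·(5)·(1)·∫cos(2x)·sin(4x) dx = 10·(0) = 0.
  So ∫_0^π u² dx = 25*π/2 + π/2 + 0 = 13*π.
  (u')² squared terms: (-10)²·∫sin(2x)² dx = 100·π/2 = 50*π;  (4)²·∫cos(4x)² dx = 16·π/2 = 8*π.
  (u')² cross terms: 2·(-10)·(4)·∫sin(2x)·cos(4x) dx = -80·(0) = 0.
  So ∫_0^π (u')² dx = 50*π + 8*π + 0 = 58*π.
||u||_{H^1}^2 = (13*π) + (58*π) = 71*π.


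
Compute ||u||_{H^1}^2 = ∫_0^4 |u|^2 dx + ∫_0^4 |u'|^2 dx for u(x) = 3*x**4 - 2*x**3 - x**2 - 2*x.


||u||_{H^1}^2 = 41086928/105

The H^1 norm (squared) on an interval (0, L) is
  ||u||_{H^1}^2 = ∫_0^L u(x)^2 dx + ∫_0^L u'(x)^2 dx.
Compute u'(x) = 12*x**3 - 6*x**2 - 2*x - 2.
Then u(x)^2 = 9*x**8 - 12*x**7 - 2*x**6 - 8*x**5 + 9*x**4 + 4*x**3 + 4*x**2 and u'(x)^2 = 144*x**6 - 144*x**5 - 12*x**4 - 24*x**3 + 28*x**2 + 8*x + 4.
Integrate each monomial from 0 to 4 using ∫_0^4 c·x^n dx = c·4^(n+1)/(n+1):
  ∫_0^4 u(x)^2 dx = ∫_0^4 (9*x^8 - 12*x^7 - 2*x^6 - 8*x^5 + 9*x^4 + 4*x^3 + 4*x^2) dx. Term by term:
    ∫_0^4 9*x^8 dx = 262144;  ∫_0^4 -12*x^7 dx = -98304;  ∫_0^4 -2*x^6 dx = -32768/7;
    ∫_0^4 -8*x^5 dx = -16384/3;  ∫_0^4 9*x^4 dx = 9216/5;  ∫_0^4 4*x^3 dx = 256;
    ∫_0^4 4*x^2 dx = 256/3.
  Sum: 262144 − 98304 − 32768/7 − 16384/3 + 9216/5 + 256 + 256/3 = 5455872/35.
  ∫_0^4 u'(x)^2 dx = ∫_0^4 (144*x^6 - 144*x^5 - 12*x^4 - 24*x^3 + 28*x^2 + 8*x + 4) dx. Term by term:
    ∫_0^4 144*x^6 dx = 2359296/7;  ∫_0^4 -144*x^5 dx = -98304;  ∫_0^4 -12*x^4 dx = -12288/5;
    ∫_0^4 -24*x^3 dx = -1536;  ∫_0^4 28*x^2 dx = 1792/3;  ∫_0^4 8*x dx = 64;
    ∫_0^4 4 dx = 16.
  Sum: 2359296/7 − 98304 − 12288/5 − 1536 + 1792/3 + 64 + 16 = 24719312/105.
Adding: ||u||_{H^1}^2 = 5455872/35 + 24719312/105 = 41086928/105.


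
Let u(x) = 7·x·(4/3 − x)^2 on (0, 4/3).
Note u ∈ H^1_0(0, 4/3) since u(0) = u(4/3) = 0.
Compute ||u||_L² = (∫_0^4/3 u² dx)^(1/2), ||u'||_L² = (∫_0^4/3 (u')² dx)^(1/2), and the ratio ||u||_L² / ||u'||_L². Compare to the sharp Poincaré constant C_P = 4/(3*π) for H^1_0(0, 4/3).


||u||_L² / ||u'||_L² = 2*sqrt(14)/21 < C_P = 4/(3*π).

u(x) = 7·x·(4/3 − x)^2, so u'(x) = 21*x^2 - 112*x/3 + 112/9.
u(x) = 7·x·(4/3 − x)^2 vanishes at x = 0 and x = 4/3, so u ∈ H^1_0(0, 4/3). Differentiate via the product rule and integrate the resulting polynomials term by term.
  ∫_0^4/3 u² dx = ∫_0^4/3 (49*x^6 - 784*x^5/3 + 1568*x^4/3 - 12544*x^3/27 + 12544*x^2/81) dx. Term by term:
    ∫_0^4/3 49*x^6 dx = 114688/2187;  ∫_0^4/3 -784*x^5/3 dx = -1605632/6561;  ∫_0^4/3 1568*x^4/3 dx = 1605632/3645;
    ∫_0^4/3 -12544*x^3/27 dx = -802816/2187;  ∫_0^4/3 12544*x^2/81 dx = 802816/6561.
  Sum: 114688/2187 − 1605632/6561 + 1605632/3645 − 802816/2187 + 802816/6561 = 114688/32805.
  ∫_0^4/3 (u')² dx = ∫_0^4/3 (441*x^4 - 1568*x^3 + 17248*x^2/9 - 25088*x/27 + 12544/81) dx. Term by term:
    ∫_0^4/3 441*x^4 dx = 50176/135;  ∫_0^4/3 -1568*x^3 dx = -100352/81;  ∫_0^4/3 17248*x^2/9 dx = 1103872/729;
    ∫_0^4/3 -25088*x/27 dx = -200704/243;  ∫_0^4/3 12544/81 dx = 50176/243.
  Sum: 50176/135 − 100352/81 + 1103872/729 − 200704/243 + 50176/243 = 100352/3645.
∫_0^4/3 u² dx = 114688/32805, so ||u||_L² = 128*sqrt(35)/405.
∫_0^4/3 (u')² dx = 100352/3645, so ||u'||_L² = 224*sqrt(10)/135.
Ratio ||u||_L² / ||u'||_L² = 2*sqrt(14)/21.
Sharp Poincaré constant on H^1_0(0, 4/3) is C_P = L/π = 4/(3*π), achieved by sin(3*π/4·x).
A polynomial bump cannot attain the sharp Poincaré constant (only the first sine eigenfunction does), so the ratio is strictly less than C_P, consistent with ||u||_L² ≤ C_P ||u'||_L².


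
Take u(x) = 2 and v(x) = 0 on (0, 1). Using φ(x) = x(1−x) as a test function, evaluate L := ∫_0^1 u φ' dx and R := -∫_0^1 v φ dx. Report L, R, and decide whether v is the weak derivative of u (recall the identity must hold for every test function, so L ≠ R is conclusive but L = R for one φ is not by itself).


LHS = 0, RHS = 0. Yes, v = u' weakly.

u(x) = 2, classical derivative u'(x) = 0.
φ(x) = x(1−x), so φ'(x) = 1 - 2*x.
Note φ(0) = φ(1) = 0, so the boundary term u·φ vanishes.
LHS = ∫_0^1 u(x) φ'(x) dx = ∫_0^1 (2 - 4*x) dx. Term by term:
  ∫_0^1 -4*x dx = -2;  ∫_0^1 2 dx = 2.
Sum: -2 + 2 = 0.
So LHS = 0.
∫_0^1 v(x) φ(x) dx = ∫_0^1 (0) dx. Term by term:
  ∫_0^1 0 dx = 0.
So RHS = -∫_0^1 v(x) φ(x) dx = 0.
LHS = RHS, so the identity holds for this test φ.
Moreover u is smooth here and v(x) = u'(x) = 0 pointwise, so the identity holds for every test function. Hence v is the weak derivative of u.


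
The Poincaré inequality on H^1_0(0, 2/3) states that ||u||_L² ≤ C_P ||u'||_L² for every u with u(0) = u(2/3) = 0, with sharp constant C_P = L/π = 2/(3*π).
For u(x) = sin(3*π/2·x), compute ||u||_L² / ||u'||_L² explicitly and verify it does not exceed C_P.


||u||_L² / ||u'||_L² = 2/(3*π) = C_P.

u(x) = sin(3*π/2·x), so u'(x) = 3*π*cos(3*π*x/2)/2.
Writing u(x) = A·sin(kπx/L) with A = 1 and k = 1, use ∫_0^L sin²(kπx/L) dx = L/2 and ∫_0^L cos²(kπx/L) dx = L/2.
u² = 1·sin²(3*π/2·x) and (u')² = 9*π^2/4·cos²(3*π/2·x), and each of sin², cos² integrates to L/2 = 1/3 over (0, 2/3).
∫_0^2/3 u² dx = 1/3, so ||u||_L² = sqrt(3)/3.
∫_0^2/3 (u')² dx = 3*π^2/4, so ||u'||_L² = sqrt(3)*π/2.
Ratio ||u||_L² / ||u'||_L² = 2/(3*π).
Sharp Poincaré constant on H^1_0(0, 2/3) is C_P = L/π = 2/(3*π), achieved by sin(3*π/2·x).
This is the k = 1 eigenfunction (up to amplitude), so the ratio equals the sharp Poincaré constant exactly.


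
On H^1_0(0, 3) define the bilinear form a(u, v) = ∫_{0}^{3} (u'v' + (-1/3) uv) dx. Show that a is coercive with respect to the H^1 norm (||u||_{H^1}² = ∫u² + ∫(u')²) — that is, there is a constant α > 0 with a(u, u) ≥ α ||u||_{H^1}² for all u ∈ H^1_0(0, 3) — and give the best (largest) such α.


α = (-3 + π^2)/(9 + π^2)

Coercivity of a(·,·) on H^1_0(0, 3) means a(u, u) ≥ α ||u||_{H^1}² for every u ∈ H^1_0.
The interval has length L = 3, and Poincaré/coercivity depend only on L. Here a(u, u) = ∫(u')² + (-1/3)·∫u².
Here c = -1/3 < 0 with |c| < (π/L)² = π^2/9, so coercivity still holds. The condition a(u,u) ≥ α||u||_{H^1}² reads (1−α)∫(u')² ≥ (α−c)∫u². Any admissible α is ≤ 1 (rapidly oscillating u have ∫u²/∫(u')² → 0), and α = 1 would force 0 ≥ (1−c)∫u², impossible since c < 1; so 1−α > 0. By the sharp Poincaré inequality on H^1_0 of an interval of length L, ∫(u')² ≥ (π/L)²∫u² with equality for the first sine mode sin(π(x−x₀)/L) (x₀ the left endpoint), so the inequality holds for all u iff (1−α)(π/L)² ≥ α − c, i.e. α ≤ ((π/L)² + c)/((π/L)² + 1) = (1 + c(L/π)²)/(1 + (L/π)²). (Direct route, valid since c ≤ 0: Poincaré gives c∫u² ≥ c(L/π)²∫(u')², so a(u,u) ≥ (1 + c(L/π)²)∫(u')², while ||u||_{H^1}² ≤ (1 + (L/π)²)∫(u')²; dividing yields the same α.) With (π/L)² = π^2/9 and c = -1/3, the largest admissible constant is α = ((π/L)² + c)/((π/L)² + 1).
Simplifying, α = (-3 + π^2)/(9 + π^2).


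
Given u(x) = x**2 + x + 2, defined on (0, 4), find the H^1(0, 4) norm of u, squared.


||u||_{H^1}^2 = 3044/5

The H^1 norm (squared) on an interval (0, L) is
  ||u||_{H^1}^2 = ∫_0^L u(x)^2 dx + ∫_0^L u'(x)^2 dx.
Compute u'(x) = 2*x + 1.
Then u(x)^2 = x**4 + 2*x**3 + 5*x**2 + 4*x + 4 and u'(x)^2 = 4*x**2 + 4*x + 1.
Integrate each monomial from 0 to 4 using ∫_0^4 c·x^n dx = c·4^(n+1)/(n+1):
  ∫_0^4 u(x)^2 dx = ∫_0^4 (x^4 + 2*x^3 + 5*x^2 + 4*x + 4) dx. Term by term:
    ∫_0^4 x^4 dx = 1024/5;  ∫_0^4 2*x^3 dx = 128;  ∫_0^4 5*x^2 dx = 320/3;
    ∫_0^4 4*x dx = 32;  ∫_0^4 4 dx = 16.
  Sum: 1024/5 + 128 + 320/3 + 32 + 16 = 7312/15.
  ∫_0^4 u'(x)^2 dx = ∫_0^4 (4*x^2 + 4*x + 1) dx. Term by term:
    ∫_0^4 4*x^2 dx = 256/3;  ∫_0^4 4*x dx = 32;  ∫_0^4 1 dx = 4.
  Sum: 256/3 + 32 + 4 = 364/3.
Adding: ||u||_{H^1}^2 = 7312/15 + 364/3 = 3044/5.


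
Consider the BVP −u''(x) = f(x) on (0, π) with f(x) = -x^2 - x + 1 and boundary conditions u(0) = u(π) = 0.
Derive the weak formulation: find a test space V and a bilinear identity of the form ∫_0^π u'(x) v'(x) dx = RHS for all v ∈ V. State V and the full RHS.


V = H^1_0(0, π) (so v(0) = v(π) = 0); weak form: ∫_0^π u'v' dx = ∫_0^π (-x^2 - x + 1) v dx for all v ∈ V.

Multiply both sides by a test function v and integrate from 0 to π:
  ∫_0^π −u''(x) v(x) dx = ∫_0^π f(x) v(x) dx.
Integrate the LHS by parts once:
  ∫_0^π −u'' v dx = −[u'(x) v(x)]_0^π + ∫_0^π u'(x) v'(x) dx.
Thus ∫_0^π u'(x) v'(x) dx = ∫_0^π f(x) v(x) dx + [u'(x) v(x)]_0^π.
Choose V so that boundary terms are either known or forced to vanish.
u is Dirichlet: u(0) = u(π) = 0. Let V = H^1_0(0, π); then v(0) = v(π) = 0, and [u' v]_0^π = 0.
Weak formulation: find u (satisfying any essential BC) such that ∫_0^π u'(x) v'(x) dx = ∫_0^π f v dx for all v ∈ V.
Substituting f(x) = -x^2 - x + 1, the right-hand side is ∫_0^π (-x^2 - x + 1) v dx.


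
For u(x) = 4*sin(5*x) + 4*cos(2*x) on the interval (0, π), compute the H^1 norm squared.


||u||_{H^1(0,π)}^2 = 1600/21 + 248*π

u'(x) = -8*sin(2*x) + 20*cos(5*x).
Expand u² and (u')² and integrate term by term on (0, π), using: for integers n ≥ 1, ∫_0^π sin²(nx) dx = ∫_0^π cos²(nx) dx = π/2; for n ≠ n', ∫_0^π sin(nx)sin(n'x) dx = ∫_0^π cos(nx)cos(n'x) dx = 0; and by product-to-sum, ∫_0^π sin(nx)cos(n'x) dx = ½∫_0^π [sin((n+n')x) + sin((n−n')x)] dx, which is 0 when n+n' is even and 2n/(n²−n'²) when n+n' is odd (it need not vanish on (0, π)).
  u² squared terms: (4)²·∫cos(2x)² dx = 16·π/2 = 8*π;  (4)²·∫sin(5x)² dx = 16·π/2 = 8*π.
  u² cross terms: 2·(4)·(4)·∫cos(2x)·sin(5x) dx = 32·(10/21) = 320/21.
  So ∫_0^π u² dx = 8*π + 8*π + 320/21 = 320/21 + 16*π.
  (u')² squared terms: (-8)²·∫sin(2x)² dx = 64·π/2 = 32*π;  (20)²·∫cos(5x)² dx = 400·π/2 = 200*π.
  (u')² cross terms: 2·(-8)·(20)·∫sin(2x)·cos(5x) dx = -320·(-4/21) = 1280/21.
  So ∫_0^π (u')² dx = 32*π + 200*π + 1280/21 = 1280/21 + 232*π.
||u||_{H^1}^2 = (320/21 + 16*π) + (1280/21 + 232*π) = 1600/21 + 248*π.


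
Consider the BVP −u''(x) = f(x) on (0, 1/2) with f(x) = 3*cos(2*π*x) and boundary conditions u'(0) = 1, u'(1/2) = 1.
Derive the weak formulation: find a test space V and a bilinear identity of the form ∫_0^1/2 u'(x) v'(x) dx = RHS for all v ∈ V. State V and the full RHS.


V = H^1(0, 1/2) (v unrestricted at boundary; u is determined up to an additive constant); weak form: ∫_0^1/2 u'v' dx = ∫_0^1/2 (3*cos(2*π*x)) v dx + v(1/2) − v(0) for all v ∈ V.

Multiply both sides by a test function v and integrate from 0 to 1/2:
  ∫_0^1/2 −u''(x) v(x) dx = ∫_0^1/2 f(x) v(x) dx.
Integrate the LHS by parts once:
  ∫_0^1/2 −u'' v dx = −[u'(x) v(x)]_0^1/2 + ∫_0^1/2 u'(x) v'(x) dx.
Thus ∫_0^1/2 u'(x) v'(x) dx = ∫_0^1/2 f(x) v(x) dx + [u'(x) v(x)]_0^1/2.
Choose V so that boundary terms are either known or forced to vanish.
u has inhomogeneous Neumann u'(0) = 1, u'(1/2) = 1. [u' v]_0^1/2 = (1)·v(1/2) − (1)·v(0) = v(1/2) − v(0). Take V = H^1(0, 1/2); boundary term becomes part of RHS.
Weak formulation: find u (satisfying any essential BC) such that ∫_0^1/2 u'(x) v'(x) dx = ∫_0^1/2 f v dx + v(1/2) − v(0) for all v ∈ V (Neumann data are natural BCs: they enter the RHS as boundary terms).
Substituting f(x) = 3*cos(2*π*x), the right-hand side is ∫_0^1/2 (3*cos(2*π*x)) v dx + v(1/2) − v(0).
Compatibility check (pure Neumann): taking v ≡ 1 ∈ V gives 0 = ∫_0^1/2 f dx + (1) − (1), i.e. ∫_0^1/2 f dx must equal u'(0) − u'(1/2) = 0. Indeed ∫_0^1/2 (3*cos(2*π*x)) dx = 0, so the data are compatible. The solution is then unique only up to an additive constant (fix it e.g. by requiring ∫_0^1/2 u dx = 0).


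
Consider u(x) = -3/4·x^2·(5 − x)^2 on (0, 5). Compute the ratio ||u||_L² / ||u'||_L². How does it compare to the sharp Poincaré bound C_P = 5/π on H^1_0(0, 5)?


||u||_L² / ||u'||_L² = 5*sqrt(3)/6 < C_P = 5/π.

u(x) = -3/4·x^2·(5 − x)^2, so u'(x) = 3*x*(x*(5 - x) - (x - 5)^2)/2.
u(x) = -3/4·x^2·(5 − x)^2 vanishes at x = 0 and x = 5, so u ∈ H^1_0(0, 5). Differentiate via the product rule and integrate the resulting polynomials term by term.
  ∫_0^5 u² dx = ∫_0^5 (9*x^8/16 - 45*x^7/4 + 675*x^6/8 - 1125*x^5/4 + 5625*x^4/16) dx. Term by term:
    ∫_0^5 9*x^8/16 dx = 1953125/16;  ∫_0^5 -45*x^7/4 dx = -17578125/32;  ∫_0^5 675*x^6/8 dx = 52734375/56;
    ∫_0^5 -1125*x^5/4 dx = -5859375/8;  ∫_0^5 5625*x^4/16 dx = 3515625/16.
  Sum: 1953125/16 − 17578125/32 + 52734375/56 − 5859375/8 + 3515625/16 = 390625/224.
  ∫_0^5 (u')² dx = ∫_0^5 (9*x^6 - 135*x^5 + 2925*x^4/4 - 3375*x^3/2 + 5625*x^2/4) dx. Term by term:
    ∫_0^5 9*x^6 dx = 703125/7;  ∫_0^5 -135*x^5 dx = -703125/2;  ∫_0^5 2925*x^4/4 dx = 1828125/4;
    ∫_0^5 -3375*x^3/2 dx = -2109375/8;  ∫_0^5 5625*x^2/4 dx = 234375/4.
  Sum: 703125/7 − 703125/2 + 1828125/4 − 2109375/8 + 234375/4 = 46875/56.
∫_0^5 u² dx = 390625/224, so ||u||_L² = 625*sqrt(14)/56.
∫_0^5 (u')² dx = 46875/56, so ||u'||_L² = 125*sqrt(42)/28.
Ratio ||u||_L² / ||u'||_L² = 5*sqrt(3)/6.
Sharp Poincaré constant on H^1_0(0, 5) is C_P = L/π = 5/π, achieved by sin(π/5·x).
A polynomial bump cannot attain the sharp Poincaré constant (only the first sine eigenfunction does), so the ratio is strictly less than C_P, consistent with ||u||_L² ≤ C_P ||u'||_L².


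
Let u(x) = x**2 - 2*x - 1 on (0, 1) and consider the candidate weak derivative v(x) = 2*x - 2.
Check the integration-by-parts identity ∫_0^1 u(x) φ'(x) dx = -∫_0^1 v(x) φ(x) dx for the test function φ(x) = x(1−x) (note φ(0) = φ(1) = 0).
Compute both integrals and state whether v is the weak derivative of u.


LHS = 1/6, RHS = 1/6. Yes, v = u' weakly.

u(x) = x**2 - 2*x - 1, classical derivative u'(x) = 2*x - 2.
φ(x) = x(1−x), so φ'(x) = 1 - 2*x.
Note φ(0) = φ(1) = 0, so the boundary term u·φ vanishes.
LHS = ∫_0^1 u(x) φ'(x) dx = ∫_0^1 (-2*x^3 + 5*x^2 - 1) dx. Term by term:
  ∫_0^1 -2*x^3 dx = -1/2;  ∫_0^1 5*x^2 dx = 5/3;  ∫_0^1 -1 dx = -1.
Sum: -1/2 + 5/3 − 1 = 1/6.
So LHS = 1/6.
∫_0^1 v(x) φ(x) dx = ∫_0^1 (-2*x^3 + 4*x^2 - 2*x) dx. Term by term:
  ∫_0^1 -2*x^3 dx = -1/2;  ∫_0^1 4*x^2 dx = 4/3;  ∫_0^1 -2*x dx = -1.
Sum: -1/2 + 4/3 − 1 = -1/6.
So RHS = -∫_0^1 v(x) φ(x) dx = 1/6.
LHS = RHS, so the identity holds for this test φ.
Moreover u is smooth here and v(x) = u'(x) = 2*x - 2 pointwise, so the identity holds for every test function. Hence v is the weak derivative of u.


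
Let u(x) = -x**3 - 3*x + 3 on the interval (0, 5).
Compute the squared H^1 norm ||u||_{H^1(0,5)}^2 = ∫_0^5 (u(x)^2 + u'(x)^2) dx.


||u||_{H^1}^2 = 288235/14

The H^1 norm (squared) on an interval (0, L) is
  ||u||_{H^1}^2 = ∫_0^L u(x)^2 dx + ∫_0^L u'(x)^2 dx.
Compute u'(x) = -3*x**2 - 3.
Then u(x)^2 = x**6 + 6*x**4 - 6*x**3 + 9*x**2 - 18*x + 9 and u'(x)^2 = 9*x**4 + 18*x**2 + 9.
Integrate each monomial from 0 to 5 using ∫_0^5 c·x^n dx = c·5^(n+1)/(n+1):
  ∫_0^5 u(x)^2 dx = ∫_0^5 (x^6 + 6*x^4 - 6*x^3 + 9*x^2 - 18*x + 9) dx. Term by term:
    ∫_0^5 x^6 dx = 78125/7;  ∫_0^5 6*x^4 dx = 3750;  ∫_0^5 -6*x^3 dx = -1875/2;
    ∫_0^5 9*x^2 dx = 375;  ∫_0^5 -18*x dx = -225;  ∫_0^5 9 dx = 45.
  Sum: 78125/7 + 3750 − 1875/2 + 375 − 225 + 45 = 198355/14.
  ∫_0^5 u'(x)^2 dx = ∫_0^5 (9*x^4 + 18*x^2 + 9) dx. Term by term:
    ∫_0^5 9*x^4 dx = 5625;  ∫_0^5 18*x^2 dx = 750;  ∫_0^5 9 dx = 45.
  Sum: 5625 + 750 + 45 = 6420.
Adding: ||u||_{H^1}^2 = 198355/14 + 6420 = 288235/14.


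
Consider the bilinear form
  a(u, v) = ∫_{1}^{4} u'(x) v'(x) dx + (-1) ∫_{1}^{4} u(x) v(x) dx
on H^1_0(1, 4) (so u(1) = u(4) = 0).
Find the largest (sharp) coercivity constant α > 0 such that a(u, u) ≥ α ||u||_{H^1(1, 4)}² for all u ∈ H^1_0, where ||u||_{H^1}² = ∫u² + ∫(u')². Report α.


α = (-9 + π^2)/(9 + π^2)

Coercivity of a(·,·) on H^1_0(1, 4) means a(u, u) ≥ α ||u||_{H^1}² for every u ∈ H^1_0.
The interval has length L = 3, and Poincaré/coercivity depend only on L. Here a(u, u) = ∫(u')² + (-1)·∫u².
Here c = -1 < 0 with |c| < (π/L)² = π^2/9, so coercivity still holds. The condition a(u,u) ≥ α||u||_{H^1}² reads (1−α)∫(u')² ≥ (α−c)∫u². Any admissible α is ≤ 1 (rapidly oscillating u have ∫u²/∫(u')² → 0), and α = 1 would force 0 ≥ (1−c)∫u², impossible since c < 1; so 1−α > 0. By the sharp Poincaré inequality on H^1_0 of an interval of length L, ∫(u')² ≥ (π/L)²∫u² with equality for the first sine mode sin(π(x−x₀)/L) (x₀ the left endpoint), so the inequality holds for all u iff (1−α)(π/L)² ≥ α − c, i.e. α ≤ ((π/L)² + c)/((π/L)² + 1) = (1 + c(L/π)²)/(1 + (L/π)²). (Direct route, valid since c ≤ 0: Poincaré gives c∫u² ≥ c(L/π)²∫(u')², so a(u,u) ≥ (1 + c(L/π)²)∫(u')², while ||u||_{H^1}² ≤ (1 + (L/π)²)∫(u')²; dividing yields the same α.) With (π/L)² = π^2/9 and c = -1, the largest admissible constant is α = ((π/L)² + c)/((π/L)² + 1).
Simplifying, α = (-9 + π^2)/(9 + π^2).


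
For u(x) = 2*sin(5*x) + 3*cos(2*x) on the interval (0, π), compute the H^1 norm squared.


||u||_{H^1(0,π)}^2 = 200/7 + 149*π/2

u'(x) = -6*sin(2*x) + 10*cos(5*x).
Expand u² and (u')² and integrate term by term on (0, π), using: for integers n ≥ 1, ∫_0^π sin²(nx) dx = ∫_0^π cos²(nx) dx = π/2; for n ≠ n', ∫_0^π sin(nx)sin(n'x) dx = ∫_0^π cos(nx)cos(n'x) dx = 0; and by product-to-sum, ∫_0^π sin(nx)cos(n'x) dx = ½∫_0^π [sin((n+n')x) + sin((n−n')x)] dx, which is 0 when n+n' is even and 2n/(n²−n'²) when n+n' is odd (it need not vanish on (0, π)).
  u² squared terms: (2)²·∫sin(5x)² dx = 4·π/2 = 2*π;  (3)²·∫cos(2x)² dx = 9·π/2 = 9*π/2.
  u² cross terms: 2·(2)·(3)·∫sin(5x)·cos(2x) dx = 12·(10/21) = 40/7.
  So ∫_0^π u² dx = 2*π + 9*π/2 + 40/7 = 40/7 + 13*π/2.
  (u')² squared terms: (-6)²·∫sin(2x)² dx = 36·π/2 = 18*π;  (10)²·∫cos(5x)² dx = 100·π/2 = 50*π.
  (u')² cross terms: 2·(-6)·(10)·∫sin(2x)·cos(5x) dx = -120·(-4/21) = 160/7.
  So ∫_0^π (u')² dx = 18*π + 50*π + 160/7 = 160/7 + 68*π.
||u||_{H^1}^2 = (40/7 + 13*π/2) + (160/7 + 68*π) = 200/7 + 149*π/2.


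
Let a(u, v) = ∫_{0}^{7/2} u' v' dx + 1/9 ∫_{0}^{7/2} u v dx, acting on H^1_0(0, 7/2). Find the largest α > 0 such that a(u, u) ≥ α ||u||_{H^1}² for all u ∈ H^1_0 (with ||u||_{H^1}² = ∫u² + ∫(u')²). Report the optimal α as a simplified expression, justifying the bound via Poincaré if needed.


α = (49 + 36*π^2)/(9*(4*π^2 + 49))

Coercivity of a(·,·) on H^1_0(0, 7/2) means a(u, u) ≥ α ||u||_{H^1}² for every u ∈ H^1_0.
The interval has length L = 7/2, and Poincaré/coercivity depend only on L. Here a(u, u) = ∫(u')² + (1/9)·∫u².
Here 0 < c = 1/9 < 1. The condition a(u,u) ≥ α||u||_{H^1}² reads (1−α)∫(u')² ≥ (α−c)∫u². Any admissible α is ≤ 1 (rapidly oscillating u have ∫u²/∫(u')² → 0), and α = 1 would force 0 ≥ (1−c)∫u², impossible since c < 1; so 1−α > 0. By the sharp Poincaré inequality on H^1_0 of an interval of length L, ∫(u')² ≥ (π/L)²∫u² with equality for the first sine mode sin(π(x−x₀)/L) (x₀ the left endpoint), so the inequality holds for all u iff (1−α)(π/L)² ≥ α − c, i.e. α ≤ ((π/L)² + c)/((π/L)² + 1) = (1 + c(L/π)²)/(1 + (L/π)²). With (π/L)² = 4*π^2/49 and c = 1/9, the largest admissible constant is α = ((π/L)² + c)/((π/L)² + 1).
Simplifying, α = (49 + 36*π^2)/(9*(4*π^2 + 49)).


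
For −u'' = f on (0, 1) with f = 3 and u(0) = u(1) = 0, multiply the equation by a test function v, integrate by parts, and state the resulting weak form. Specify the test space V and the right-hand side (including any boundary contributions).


V = H^1_0(0, 1) (so v(0) = v(1) = 0); weak form: ∫_0^1 u'v' dx = ∫_0^1 (3) v dx for all v ∈ V.

Multiply both sides by a test function v and integrate from 0 to 1:
  ∫_0^1 −u''(x) v(x) dx = ∫_0^1 f(x) v(x) dx.
Integrate the LHS by parts once:
  ∫_0^1 −u'' v dx = −[u'(x) v(x)]_0^1 + ∫_0^1 u'(x) v'(x) dx.
Thus ∫_0^1 u'(x) v'(x) dx = ∫_0^1 f(x) v(x) dx + [u'(x) v(x)]_0^1.
Choose V so that boundary terms are either known or forced to vanish.
u is Dirichlet: u(0) = u(1) = 0. Let V = H^1_0(0, 1); then v(0) = v(1) = 0, and [u' v]_0^1 = 0.
Weak formulation: find u (satisfying any essential BC) such that ∫_0^1 u'(x) v'(x) dx = ∫_0^1 f v dx for all v ∈ V.
Substituting f(x) = 3, the right-hand side is ∫_0^1 (3) v dx.


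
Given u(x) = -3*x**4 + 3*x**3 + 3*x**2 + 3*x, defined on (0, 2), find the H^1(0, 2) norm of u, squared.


||u||_{H^1}^2 = 15406/35

The H^1 norm (squared) on an interval (0, L) is
  ||u||_{H^1}^2 = ∫_0^L u(x)^2 dx + ∫_0^L u'(x)^2 dx.
Compute u'(x) = -12*x**3 + 9*x**2 + 6*x + 3.
Then u(x)^2 = 9*x**8 - 18*x**7 - 9*x**6 + 27*x**4 + 18*x**3 + 9*x**2 and u'(x)^2 = 144*x**6 - 216*x**5 - 63*x**4 + 36*x**3 + 90*x**2 + 36*x + 9.
Integrate each monomial from 0 to 2 using ∫_0^2 c·x^n dx = c·2^(n+1)/(n+1):
  ∫_0^2 u(x)^2 dx = ∫_0^2 (9*x^8 - 18*x^7 - 9*x^6 + 27*x^4 + 18*x^3 + 9*x^2) dx. Term by term:
    ∫_0^2 9*x^8 dx = 512;  ∫_0^2 -18*x^7 dx = -576;  ∫_0^2 -9*x^6 dx = -1152/7;
    ∫_0^2 27*x^4 dx = 864/5;  ∫_0^2 18*x^3 dx = 72;  ∫_0^2 9*x^2 dx = 24.
  Sum: 512 − 576 − 1152/7 + 864/5 + 72 + 24 = 1408/35.
  ∫_0^2 u'(x)^2 dx = ∫_0^2 (144*x^6 - 216*x^5 - 63*x^4 + 36*x^3 + 90*x^2 + 36*x + 9) dx. Term by term:
    ∫_0^2 144*x^6 dx = 18432/7;  ∫_0^2 -216*x^5 dx = -2304;  ∫_0^2 -63*x^4 dx = -2016/5;
    ∫_0^2 36*x^3 dx = 144;  ∫_0^2 90*x^2 dx = 240;  ∫_0^2 36*x dx = 72;
    ∫_0^2 9 dx = 18.
  Sum: 18432/7 − 2304 − 2016/5 + 144 + 240 + 72 + 18 = 13998/35.
Adding: ||u||_{H^1}^2 = 1408/35 + 13998/35 = 15406/35.


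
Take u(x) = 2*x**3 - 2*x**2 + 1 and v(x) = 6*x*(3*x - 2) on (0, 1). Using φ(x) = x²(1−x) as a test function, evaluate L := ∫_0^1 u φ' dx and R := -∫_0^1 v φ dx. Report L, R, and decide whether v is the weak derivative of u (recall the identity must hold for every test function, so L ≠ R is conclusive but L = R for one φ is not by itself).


LHS = 0, RHS = 0. No, v is not the weak derivative of u.

u(x) = 2*x**3 - 2*x**2 + 1, classical derivative u'(x) = 6*x**2 - 4*x.
φ(x) = x²(1−x), so φ'(x) = x*(2 - 3*x).
Note φ(0) = φ(1) = 0, so the boundary term u·φ vanishes.
LHS = ∫_0^1 u(x) φ'(x) dx = ∫_0^1 (-6*x^5 + 10*x^4 - 4*x^3 - 3*x^2 + 2*x) dx. Term by term:
  ∫_0^1 -6*x^5 dx = -1;  ∫_0^1 10*x^4 dx = 2;  ∫_0^1 -4*x^3 dx = -1;
  ∫_0^1 -3*x^2 dx = -1;  ∫_0^1 2*x dx = 1.
Sum: -1 + 2 − 1 − 1 + 1 = 0.
So LHS = 0.
∫_0^1 v(x) φ(x) dx = ∫_0^1 (-18*x^5 + 30*x^4 - 12*x^3) dx. Term by term:
  ∫_0^1 -18*x^5 dx = -3;  ∫_0^1 30*x^4 dx = 6;  ∫_0^1 -12*x^3 dx = -3.
Sum: -3 + 6 − 3 = 0.
So RHS = -∫_0^1 v(x) φ(x) dx = 0.
LHS = RHS, so the identity holds for this particular φ. But this is necessary, not sufficient: a weak derivative must satisfy the identity for EVERY test function in C_c^∞(0, 1).
Here u is smooth, so its weak derivative equals its classical derivative u'(x) = 6*x**2 - 4*x. Since v(x) = 6*x*(3*x - 2) ≠ u'(x), v is NOT the weak derivative of u — the agreement for this single φ is a coincidence (the difference v − u' happens to be L²-orthogonal to this φ).


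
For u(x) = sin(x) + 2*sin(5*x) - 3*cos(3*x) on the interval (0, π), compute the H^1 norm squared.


||u||_{H^1(0,π)}^2 = 98*π

u'(x) = 9*sin(3*x) + cos(x) + 10*cos(5*x).
Expand u² and (u')² and integrate term by term on (0, π), using: for integers n ≥ 1, ∫_0^π sin²(nx) dx = ∫_0^π cos²(nx) dx = π/2; for n ≠ n', ∫_0^π sin(nx)sin(n'x) dx = ∫_0^π cos(nx)cos(n'x) dx = 0; and by product-to-sum, ∫_0^π sin(nx)cos(n'x) dx = ½∫_0^π [sin((n+n')x) + sin((n−n')x)] dx, which is 0 when n+n' is even and 2n/(n²−n'²) when n+n' is odd (it need not vanish on (0, π)).
  u² squared terms: (-3)²·∫cos(3x)² dx = 9·π/2 = 9*π/2;  (2)²·∫sin(5x)² dx = 4·π/2 = 2*π;  (1)²·∫sin(x)² dx = 1·π/2 = π/2.
  u² cross terms: 2·(-3)·(2)·∫cos(3x)·sin(5x) dx = -12·(0) = 0;  2·(-3)·(1)·∫cos(3x)·sin(x) dx = -6·(0) = 0;  2·(2)·(1)·∫sin(5x)·sin(x) dx = 4·(0) = 0.
  So ∫_0^π u² dx = 9*π/2 + 2*π + π/2 + 0 + 0 + 0 = 7*π.
  (u')² squared terms: (9)²·∫sin(3x)² dx = 81·π/2 = 81*π/2;  (10)²·∫cos(5x)² dx = 100·π/2 = 50*π;  (1)²·∫cos(x)² dx = 1·π/2 = π/2.
  (u')² cross terms: 2·(9)·(10)·∫sin(3x)·cos(5x) dx = 180·(0) = 0;  2·(9)·(1)·∫sin(3x)·cos(x) dx = 18·(0) = 0;  2·(10)·(1)·∫cos(5x)·cos(x) dx = 20·(0) = 0.
  So ∫_0^π (u')² dx = 81*π/2 + 50*π + π/2 + 0 + 0 + 0 = 91*π.
||u||_{H^1}^2 = (7*π) + (91*π) = 98*π.


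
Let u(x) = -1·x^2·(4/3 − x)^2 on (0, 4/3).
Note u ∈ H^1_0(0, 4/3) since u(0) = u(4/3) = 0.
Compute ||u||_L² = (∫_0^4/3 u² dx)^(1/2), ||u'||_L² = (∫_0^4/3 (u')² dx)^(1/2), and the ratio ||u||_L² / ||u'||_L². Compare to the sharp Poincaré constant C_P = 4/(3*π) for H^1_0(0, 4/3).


||u||_L² / ||u'||_L² = 2*sqrt(3)/9 < C_P = 4/(3*π).

u(x) = -1·x^2·(4/3 − x)^2, so u'(x) = 4*x*(-9*x^2 + 18*x - 8)/9.
u(x) = -1·x^2·(4/3 − x)^2 vanishes at x = 0 and x = 4/3, so u ∈ H^1_0(0, 4/3). Differentiate via the product rule and integrate the resulting polynomials term by term.
  ∫_0^4/3 u² dx = ∫_0^4/3 (x^8 - 16*x^7/3 + 32*x^6/3 - 256*x^5/27 + 256*x^4/81) dx. Term by term:
    ∫_0^4/3 x^8 dx = 262144/177147;  ∫_0^4/3 -16*x^7/3 dx = -131072/19683;  ∫_0^4/3 32*x^6/3 dx = 524288/45927;
    ∫_0^4/3 -256*x^5/27 dx = -524288/59049;  ∫_0^4/3 256*x^4/81 dx = 262144/98415.
  Sum: 262144/177147 − 131072/19683 + 524288/45927 − 524288/59049 + 262144/98415 = 131072/6200145.
  ∫_0^4/3 (u')² dx = ∫_0^4/3 (16*x^6 - 64*x^5 + 832*x^4/9 - 512*x^3/9 + 1024*x^2/81) dx. Term by term:
    ∫_0^4/3 16*x^6 dx = 262144/15309;  ∫_0^4/3 -64*x^5 dx = -131072/2187;  ∫_0^4/3 832*x^4/9 dx = 851968/10935;
    ∫_0^4/3 -512*x^3/9 dx = -32768/729;  ∫_0^4/3 1024*x^2/81 dx = 65536/6561.
  Sum: 262144/15309 − 131072/2187 + 851968/10935 − 32768/729 + 65536/6561 = 32768/229635.
∫_0^4/3 u² dx = 131072/6200145, so ||u||_L² = 256*sqrt(210)/25515.
∫_0^4/3 (u')² dx = 32768/229635, so ||u'||_L² = 128*sqrt(70)/2835.
Ratio ||u||_L² / ||u'||_L² = 2*sqrt(3)/9.
Sharp Poincaré constant on H^1_0(0, 4/3) is C_P = L/π = 4/(3*π), achieved by sin(3*π/4·x).
A polynomial bump cannot attain the sharp Poincaré constant (only the first sine eigenfunction does), so the ratio is strictly less than C_P, consistent with ||u||_L² ≤ C_P ||u'||_L².


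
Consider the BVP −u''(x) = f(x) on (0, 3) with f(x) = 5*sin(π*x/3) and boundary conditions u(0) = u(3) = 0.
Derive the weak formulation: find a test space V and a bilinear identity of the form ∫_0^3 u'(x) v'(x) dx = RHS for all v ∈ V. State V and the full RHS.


V = H^1_0(0, 3) (so v(0) = v(3) = 0); weak form: ∫_0^3 u'v' dx = ∫_0^3 (5*sin(π*x/3)) v dx for all v ∈ V.

Multiply both sides by a test function v and integrate from 0 to 3:
  ∫_0^3 −u''(x) v(x) dx = ∫_0^3 f(x) v(x) dx.
Integrate the LHS by parts once:
  ∫_0^3 −u'' v dx = −[u'(x) v(x)]_0^3 + ∫_0^3 u'(x) v'(x) dx.
Thus ∫_0^3 u'(x) v'(x) dx = ∫_0^3 f(x) v(x) dx + [u'(x) v(x)]_0^3.
Choose V so that boundary terms are either known or forced to vanish.
u is Dirichlet: u(0) = u(3) = 0. Let V = H^1_0(0, 3); then v(0) = v(3) = 0, and [u' v]_0^3 = 0.
Weak formulation: find u (satisfying any essential BC) such that ∫_0^3 u'(x) v'(x) dx = ∫_0^3 f v dx for all v ∈ V.
Substituting f(x) = 5*sin(π*x/3), the right-hand side is ∫_0^3 (5*sin(π*x/3)) v dx.


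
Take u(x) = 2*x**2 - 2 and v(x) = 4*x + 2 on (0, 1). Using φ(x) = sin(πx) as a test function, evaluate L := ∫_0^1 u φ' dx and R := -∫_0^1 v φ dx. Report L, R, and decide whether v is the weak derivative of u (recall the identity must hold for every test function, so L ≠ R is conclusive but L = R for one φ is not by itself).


LHS = -4/π, RHS = -8/π. No, v is not the weak derivative of u.

u(x) = 2*x**2 - 2, classical derivative u'(x) = 4*x.
φ(x) = sin(πx), so φ'(x) = π*cos(π*x).
Note φ(0) = φ(1) = 0, so the boundary term u·φ vanishes.
LHS = ∫_0^1 u(x) φ'(x) dx = ∫_0^1 (2*π*x^2*cos(π*x) - 2*π*cos(π*x)) dx. Term by term:
  ∫_0^1 -2*π*cos(π*x) dx = 0;  ∫_0^1 2*π*x^2*cos(π*x) dx = -4/π.
Sum: 0 − 4/π = -4/π.
So LHS = -4/π.
∫_0^1 v(x) φ(x) dx = ∫_0^1 (4*x*sin(π*x) + 2*sin(π*x)) dx. Term by term:
  ∫_0^1 2*sin(π*x) dx = 4/π;  ∫_0^1 4*x*sin(π*x) dx = 4/π.
Sum: 4/π + 4/π = 8/π.
So RHS = -∫_0^1 v(x) φ(x) dx = -8/π.
LHS − RHS = 4/π ≠ 0, so the identity fails.
(For a valid weak derivative the identity must hold for EVERY test function, in particular this one. The failure shows v is NOT the weak derivative of u.)
Correct weak derivative would be u'(x) = 4*x.


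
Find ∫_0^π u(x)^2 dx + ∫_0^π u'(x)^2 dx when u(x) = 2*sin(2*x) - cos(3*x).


||u||_{H^1(0,π)}^2 = 32 + 15*π

u'(x) = 3*sin(3*x) + 4*cos(2*x).
Expand u² and (u')² and integrate term by term on (0, π), using: for integers n ≥ 1, ∫_0^π sin²(nx) dx = ∫_0^π cos²(nx) dx = π/2; for n ≠ n', ∫_0^π sin(nx)sin(n'x) dx = ∫_0^π cos(nx)cos(n'x) dx = 0; and by product-to-sum, ∫_0^π sin(nx)cos(n'x) dx = ½∫_0^π [sin((n+n')x) + sin((n−n')x)] dx, which is 0 when n+n' is even and 2n/(n²−n'²) when n+n' is odd (it need not vanish on (0, π)).
  u² squared terms: (-1)²·∫cos(3x)² dx = 1·π/2 = π/2;  (2)²·∫sin(2x)² dx = 4·π/2 = 2*π.
  u² cross terms: 2·(-1)·(2)·∫cos(3x)·sin(2x) dx = -4·(-4/5) = 16/5.
  So ∫_0^π u² dx = π/2 + 2*π + 16/5 = 16/5 + 5*π/2.
  (u')² squared terms: (3)²·∫sin(3x)² dx = 9·π/2 = 9*π/2;  (4)²·∫cos(2x)² dx = 16·π/2 = 8*π.
  (u')² cross terms: 2·(3)·(4)·∫sin(3x)·cos(2x) dx = 24·(6/5) = 144/5.
  So ∫_0^π (u')² dx = 9*π/2 + 8*π + 144/5 = 144/5 + 25*π/2.
||u||_{H^1}^2 = (16/5 + 5*π/2) + (144/5 + 25*π/2) = 32 + 15*π.


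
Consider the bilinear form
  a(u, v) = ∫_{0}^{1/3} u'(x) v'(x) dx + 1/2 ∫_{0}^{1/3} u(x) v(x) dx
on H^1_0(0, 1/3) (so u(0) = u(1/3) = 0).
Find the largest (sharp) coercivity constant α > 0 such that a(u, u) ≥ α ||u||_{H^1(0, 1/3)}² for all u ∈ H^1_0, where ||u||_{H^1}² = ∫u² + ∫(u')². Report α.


α = (1 + 18*π^2)/(2*(1 + 9*π^2))

Coercivity of a(·,·) on H^1_0(0, 1/3) means a(u, u) ≥ α ||u||_{H^1}² for every u ∈ H^1_0.
The interval has length L = 1/3, and Poincaré/coercivity depend only on L. Here a(u, u) = ∫(u')² + (1/2)·∫u².
Here 0 < c = 1/2 < 1. The condition a(u,u) ≥ α||u||_{H^1}² reads (1−α)∫(u')² ≥ (α−c)∫u². Any admissible α is ≤ 1 (rapidly oscillating u have ∫u²/∫(u')² → 0), and α = 1 would force 0 ≥ (1−c)∫u², impossible since c < 1; so 1−α > 0. By the sharp Poincaré inequality on H^1_0 of an interval of length L, ∫(u')² ≥ (π/L)²∫u² with equality for the first sine mode sin(π(x−x₀)/L) (x₀ the left endpoint), so the inequality holds for all u iff (1−α)(π/L)² ≥ α − c, i.e. α ≤ ((π/L)² + c)/((π/L)² + 1) = (1 + c(L/π)²)/(1 + (L/π)²). With (π/L)² = 9*π^2 and c = 1/2, the largest admissible constant is α = ((π/L)² + c)/((π/L)² + 1).
Simplifying, α = (1 + 18*π^2)/(2*(1 + 9*π^2)).


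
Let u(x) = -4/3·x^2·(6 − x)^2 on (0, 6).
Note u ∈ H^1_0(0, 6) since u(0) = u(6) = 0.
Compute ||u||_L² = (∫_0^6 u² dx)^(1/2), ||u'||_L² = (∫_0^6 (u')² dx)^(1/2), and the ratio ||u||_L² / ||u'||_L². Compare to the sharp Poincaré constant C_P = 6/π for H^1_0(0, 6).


||u||_L² / ||u'||_L² = sqrt(3) < C_P = 6/π.

u(x) = -4/3·x^2·(6 − x)^2, so u'(x) = 16*x*(-x^2 + 9*x - 18)/3.
u(x) = -4/3·x^2·(6 − x)^2 vanishes at x = 0 and x = 6, so u ∈ H^1_0(0, 6). Differentiate via the product rule and integrate the resulting polynomials term by term.
  ∫_0^6 u² dx = ∫_0^6 (16*x^8/9 - 128*x^7/3 + 384*x^6 - 1536*x^5 + 2304*x^4) dx. Term by term:
    ∫_0^6 16*x^8/9 dx = 1990656;  ∫_0^6 -128*x^7/3 dx = -8957952;  ∫_0^6 384*x^6 dx = 107495424/7;
    ∫_0^6 -1536*x^5 dx = -11943936;  ∫_0^6 2304*x^4 dx = 17915904/5.
  Sum: 1990656 − 8957952 + 107495424/7 − 11943936 + 17915904/5 = 995328/35.
  ∫_0^6 (u')² dx = ∫_0^6 (256*x^6/9 - 512*x^5 + 3328*x^4 - 9216*x^3 + 9216*x^2) dx. Term by term:
    ∫_0^6 256*x^6/9 dx = 7962624/7;  ∫_0^6 -512*x^5 dx = -3981312;  ∫_0^6 3328*x^4 dx = 25878528/5;
    ∫_0^6 -9216*x^3 dx = -2985984;  ∫_0^6 9216*x^2 dx = 663552.
  Sum: 7962624/7 − 3981312 + 25878528/5 − 2985984 + 663552 = 331776/35.
∫_0^6 u² dx = 995328/35, so ||u||_L² = 576*sqrt(105)/35.
∫_0^6 (u')² dx = 331776/35, so ||u'||_L² = 576*sqrt(35)/35.
Ratio ||u||_L² / ||u'||_L² = sqrt(3).
Sharp Poincaré constant on H^1_0(0, 6) is C_P = L/π = 6/π, achieved by sin(π/6·x).
A polynomial bump cannot attain the sharp Poincaré constant (only the first sine eigenfunction does), so the ratio is strictly less than C_P, consistent with ||u||_L² ≤ C_P ||u'||_L².


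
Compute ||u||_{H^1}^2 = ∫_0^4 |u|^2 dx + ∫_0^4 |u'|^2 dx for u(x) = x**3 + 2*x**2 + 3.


||u||_{H^1}^2 = 360044/35

The H^1 norm (squared) on an interval (0, L) is
  ||u||_{H^1}^2 = ∫_0^L u(x)^2 dx + ∫_0^L u'(x)^2 dx.
Compute u'(x) = 3*x**2 + 4*x.
Then u(x)^2 = x**6 + 4*x**5 + 4*x**4 + 6*x**3 + 12*x**2 + 9 and u'(x)^2 = 9*x**4 + 24*x**3 + 16*x**2.
Integrate each monomial from 0 to 4 using ∫_0^4 c·x^n dx = c·4^(n+1)/(n+1):
  ∫_0^4 u(x)^2 dx = ∫_0^4 (x^6 + 4*x^5 + 4*x^4 + 6*x^3 + 12*x^2 + 9) dx. Term by term:
    ∫_0^4 x^6 dx = 16384/7;  ∫_0^4 4*x^5 dx = 8192/3;  ∫_0^4 4*x^4 dx = 4096/5;
    ∫_0^4 6*x^3 dx = 384;  ∫_0^4 12*x^2 dx = 256;  ∫_0^4 9 dx = 36.
  Sum: 16384/7 + 8192/3 + 4096/5 + 384 + 256 + 36 = 689476/105.
  ∫_0^4 u'(x)^2 dx = ∫_0^4 (9*x^4 + 24*x^3 + 16*x^2) dx. Term by term:
    ∫_0^4 9*x^4 dx = 9216/5;  ∫_0^4 24*x^3 dx = 1536;  ∫_0^4 16*x^2 dx = 1024/3.
  Sum: 9216/5 + 1536 + 1024/3 = 55808/15.
Adding: ||u||_{H^1}^2 = 689476/105 + 55808/15 = 360044/35.


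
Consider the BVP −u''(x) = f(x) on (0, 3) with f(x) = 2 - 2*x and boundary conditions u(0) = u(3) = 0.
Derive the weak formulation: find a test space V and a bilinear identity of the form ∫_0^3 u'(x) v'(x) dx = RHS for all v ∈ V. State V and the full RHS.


V = H^1_0(0, 3) (so v(0) = v(3) = 0); weak form: ∫_0^3 u'v' dx = ∫_0^3 (2 - 2*x) v dx for all v ∈ V.

Multiply both sides by a test function v and integrate from 0 to 3:
  ∫_0^3 −u''(x) v(x) dx = ∫_0^3 f(x) v(x) dx.
Integrate the LHS by parts once:
  ∫_0^3 −u'' v dx = −[u'(x) v(x)]_0^3 + ∫_0^3 u'(x) v'(x) dx.
Thus ∫_0^3 u'(x) v'(x) dx = ∫_0^3 f(x) v(x) dx + [u'(x) v(x)]_0^3.
Choose V so that boundary terms are either known or forced to vanish.
u is Dirichlet: u(0) = u(3) = 0. Let V = H^1_0(0, 3); then v(0) = v(3) = 0, and [u' v]_0^3 = 0.
Weak formulation: find u (satisfying any essential BC) such that ∫_0^3 u'(x) v'(x) dx = ∫_0^3 f v dx for all v ∈ V.
Substituting f(x) = 2 - 2*x, the right-hand side is ∫_0^3 (2 - 2*x) v dx.


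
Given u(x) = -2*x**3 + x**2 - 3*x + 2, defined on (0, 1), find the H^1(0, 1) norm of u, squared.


||u||_{H^1}^2 = 1321/70

The H^1 norm (squared) on an interval (0, L) is
  ||u||_{H^1}^2 = ∫_0^L u(x)^2 dx + ∫_0^L u'(x)^2 dx.
Compute u'(x) = -6*x**2 + 2*x - 3.
Then u(x)^2 = 4*x**6 - 4*x**5 + 13*x**4 - 14*x**3 + 13*x**2 - 12*x + 4 and u'(x)^2 = 36*x**4 - 24*x**3 + 40*x**2 - 12*x + 9.
Integrate each monomial from 0 to 1 using ∫_0^1 c·x^n dx = c·1^(n+1)/(n+1):
  ∫_0^1 u(x)^2 dx = ∫_0^1 (4*x^6 - 4*x^5 + 13*x^4 - 14*x^3 + 13*x^2 - 12*x + 4) dx. Term by term:
    ∫_0^1 4*x^6 dx = 4/7;  ∫_0^1 -4*x^5 dx = -2/3;  ∫_0^1 13*x^4 dx = 13/5;
    ∫_0^1 -14*x^3 dx = -7/2;  ∫_0^1 13*x^2 dx = 13/3;  ∫_0^1 -12*x dx = -6;
    ∫_0^1 4 dx = 4.
  Sum: 4/7 − 2/3 + 13/5 − 7/2 + 13/3 − 6 + 4 = 281/210.
  ∫_0^1 u'(x)^2 dx = ∫_0^1 (36*x^4 - 24*x^3 + 40*x^2 - 12*x + 9) dx. Term by term:
    ∫_0^1 36*x^4 dx = 36/5;  ∫_0^1 -24*x^3 dx = -6;  ∫_0^1 40*x^2 dx = 40/3;
    ∫_0^1 -12*x dx = -6;  ∫_0^1 9 dx = 9.
  Sum: 36/5 − 6 + 40/3 − 6 + 9 = 263/15.
Adding: ||u||_{H^1}^2 = 281/210 + 263/15 = 1321/70.
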